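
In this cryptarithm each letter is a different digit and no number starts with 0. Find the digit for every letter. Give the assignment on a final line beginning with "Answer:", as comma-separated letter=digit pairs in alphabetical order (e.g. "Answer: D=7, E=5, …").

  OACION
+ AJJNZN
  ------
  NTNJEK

Step 1. [col 1: N + N ≡ K (mod 10)] N=9 is one option consistent with column 1 (N + N ≡ K (mod 10), carry-in 0) — take it, so N=9.
Step 2. [col 1: N + N ≡ K (mod 10)] from column 1 (N=9, carry-in 0, digits 9 already taken and all letters distinct): K must equal 8. So K=8.
Step 3. [col 2: O + Z ≡ E (mod 10)] several values work for E in column 2 (O + Z ≡ E (mod 10), carry-in 1); try E=4, so E=4.
Step 4. [col 2: O + Z ≡ E (mod 10)] no forcing yet in column 2 (carry-in 1); O=3 is free and consistent — try it ⇒ O=3.
Step 5. [col 2: O + Z ≡ E (mod 10)] from column 2 (O=3, E=4, carry-in 1, digits 3,4,8,9 already taken and all letters distinct): Z must equal 0, so Z=0.
Step 6. [col 3: I + N ≡ J (mod 10)] several values work for I in column 3 (I + N ≡ J (mod 10), carry-in 0); try I=7 ⇒ I=7.
Step 7. [col 3: I + N ≡ J (mod 10)] in column 3 we have I+N≡J with carry-in 0; given I=7, N=9 and digits 0,3,4,7,8,9 already taken and all letters distinct, that pins J to 6, so J=6.
Step 8. [col 4: C + J ≡ N (mod 10)] column 4: given J=6, N=9, carry-in 1, and digits 0,3,4,6,7,8,9 already taken and all letters distinct, C+J≡N (mod 10) forces C=2 ⇒ C=2.
Step 9. [col 5: A + J ≡ T (mod 10)] column 5: given J=6, carry-in 0, and digits 0,2,3,4,6,7,8,9 already taken and all letters distinct, A+J≡T (mod 10) forces A=5, so A=5.
Step 10. [col 5: A + J ≡ T (mod 10)] column 5: given A=5, J=6, carry-in 0, and digits 0,2,3,4,5,6,7,8,9 already taken and all letters distinct, A+J≡T (mod 10) forces T=1, so T=1.

Answer: A=5, C=2, E=4, I=7, J=6, K=8, N=9, O=3, T=1, Z=0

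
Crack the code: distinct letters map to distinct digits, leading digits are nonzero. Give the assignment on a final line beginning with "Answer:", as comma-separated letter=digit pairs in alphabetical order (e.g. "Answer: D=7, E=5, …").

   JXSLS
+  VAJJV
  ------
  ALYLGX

Step 1. [col 1: S + V ≡ X (mod 10)] no forcing yet in column 1 (carry-in 0); X=7 is free and consistent — try it ⇒ X=7.
Step 2. [A] adding two 5-digit numbers gives at most 5+1 digits, and here it does — A is that final carry and must be 1 ⇒ A=1.
Step 3. [col 1: S + V ≡ X (mod 10)] V=4 is one option consistent with column 1 (S + V ≡ X (mod 10), carry-in 0) — take it, so V=4.
Step 4. [col 1: S + V ≡ X (mod 10)] in column 1 we have S+V≡X with carry-in 0; given V=4, X=7 and digits 1,4,7 already taken and all letters distinct, that pins S to 3 ⇒ S=3.
Step 5. [col 2: L + J ≡ G (mod 10)] column 2 (L + J ≡ G (mod 10), carry-in 0) doesn't pin L yet; pick L=2 and continue ⇒ L=2.
Step 6. [col 2: L + J ≡ G (mod 10)] several values work for J in column 2 (L + J ≡ G (mod 10), carry-in 0); try J=8. So J=8.
Step 7. [col 2: L + J ≡ G (mod 10)] column 2 reads L+J+carry(0)=G with L=2, J=8; with digits 1,2,3,4,7,8 already taken and all letters distinct, the only value for G is 0. So G=0.
Step 8. [col 4: X + A ≡ Y (mod 10)] in column 4 we have X+A≡Y with carry-in 1; given X=7, A=1 and digits 0,1,2,3,4,7,8 already taken and all letters distinct, that pins Y to 9. So Y=9.

Answer: A=1, G=0, J=8, L=2, S=3, V=4, X=7, Y=9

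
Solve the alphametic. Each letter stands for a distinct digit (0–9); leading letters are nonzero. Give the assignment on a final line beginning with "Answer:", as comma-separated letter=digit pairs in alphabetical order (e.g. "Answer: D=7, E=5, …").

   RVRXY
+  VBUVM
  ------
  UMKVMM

Step 1. [U] the sum has 6 digits but both addends have 5; that extra leading digit U is the final carry, namely 1. So U=1.
Step 2. [col 1: Y + M ≡ M (mod 10)] in column 1 we have Y+M≡M with carry-in 0; given nothing yet and digits 1 already taken and all letters distinct, that pins Y to 0, so Y=0.
Step 3. [col 1: Y + M ≡ M (mod 10)] no forcing yet in column 1 (carry-in 0); M=5 is free and consistent — try it, so M=5.
Step 4. [col 2: X + V ≡ M (mod 10)] several values work for X in column 2 (X + V ≡ M (mod 10), carry-in 0); try X=7, so X=7.
Step 5. [col 2: X + V ≡ M (mod 10)] column 2 reads X+V+carry(0)=M with X=7, M=5; with digits 0,1,5,7 already taken and all letters distinct, the only value for V is 8. So V=8.
Step 6. [col 3: R + U ≡ V (mod 10)] in column 3 we have R+U≡V with carry-in 1; given U=1, V=8 and digits 0,1,5,7,8 already taken and all letters distinct, that pins R to 6, so R=6.
Step 7. [col 4: V + B ≡ K (mod 10)] from column 4 (V=8, carry-in 0, digits 0,1,5,6,7,8 already taken and all letters distinct): K must equal 2 ⇒ K=2.
Step 8. [col 4: V + B ≡ K (mod 10)] column 4 reads V+B+carry(0)=K with V=8, K=2; with digits 0,1,2,5,6,7,8 already taken and all letters distinct, the only value for B is 4. So B=4.

Answer: B=4, K=2, M=5, R=6, U=1, V=8, X=7, Y=0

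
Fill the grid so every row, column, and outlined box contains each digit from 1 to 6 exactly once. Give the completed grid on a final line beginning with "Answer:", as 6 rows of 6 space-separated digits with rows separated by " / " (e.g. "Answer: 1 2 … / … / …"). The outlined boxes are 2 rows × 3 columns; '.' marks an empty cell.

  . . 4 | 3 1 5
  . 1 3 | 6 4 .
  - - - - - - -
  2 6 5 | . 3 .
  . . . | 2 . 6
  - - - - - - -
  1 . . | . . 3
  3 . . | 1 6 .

Step 1. [r5c5∈{2,5}] 2 has one home in col 5: r5c5, so r5c5=2.
Step 2. [r6c2∈{2,4,5}] in row 6, 5 fits only at r6c2, so r6c2=5.
Step 3. [r3c4∈{4}] nothing but 4 survives at r3c4 ⇒ r3c4=4.
Step 4. [r4c2∈{3,4}] row 4 places 3 nowhere but r4c2, so r4c2=3.
Step 5. [r4c1∈{4}] r4c1's peers cover all but 4 ⇒ r4c1=4.
Step 6. [r2c6∈{2}] r2c6 has the single candidate 2, so r2c6=2.
Step 7. [r3c6∈{1}] r3c6's peers cover all but 1, so r3c6=1.
Step 8. [r4c3∈{1}] r4c3 is down to just 1 ⇒ r4c3=1.
Step 9. [r6c6∈{4}] only 4 remains possible at r6c6. So r6c6=4.
Step 10. [r6c3∈{2}] r6c3's peers cover all but 2 ⇒ r6c3=2.
Step 11. [r1c1∈{6}] nothing but 6 survives at r1c1. So r1c1=6.
Step 12. [r5c2∈{4}] nothing but 4 survives at r5c2, so r5c2=4.
Step 13. [r4c5∈{5}] r4c5 is down to just 5 ⇒ r4c5=5.
Step 14. [r1c2∈{2}] r1c2 has the single candidate 2. So r1c2=2.
Step 15. [r2c1∈{5}] r2c1 has the single candidate 5, so r2c1=5.
Step 16. [r5c4∈{5}] nothing but 5 survives at r5c4 ⇒ r5c4=5.
Step 17. [r5c3∈{6}] nothing but 6 survives at r5c3, so r5c3=6.

Answer: 6 2 4 3 1 5 / 5 1 3 6 4 2 / 2 6 5 4 3 1 / 4 3 1 2 5 6 / 1 4 6 5 2 3 / 3 5 2 1 6 4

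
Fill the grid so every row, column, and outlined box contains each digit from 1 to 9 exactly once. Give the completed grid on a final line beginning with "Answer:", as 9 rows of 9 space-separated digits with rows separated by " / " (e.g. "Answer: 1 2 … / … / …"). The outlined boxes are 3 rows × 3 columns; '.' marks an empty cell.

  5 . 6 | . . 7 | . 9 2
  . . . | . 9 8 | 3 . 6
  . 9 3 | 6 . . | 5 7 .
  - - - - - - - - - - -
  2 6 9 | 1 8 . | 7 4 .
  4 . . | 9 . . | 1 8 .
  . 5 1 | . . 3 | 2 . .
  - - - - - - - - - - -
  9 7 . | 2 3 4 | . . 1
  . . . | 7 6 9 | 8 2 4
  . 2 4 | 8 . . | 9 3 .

Step 1. [r3c5∈{1,2,4}] row 3 places 4 nowhere but r3c5, so r3c5=4.
Step 2. [r4c6∈{5}] r4c6's peers cover all but 5. So r4c6=5.
Step 3. [r5c3∈{7}] only 7 remains possible at r5c3. So r5c3=7.
Step 4. [r1c5∈{1}] r1c5 has the single candidate 1, so r1c5=1.
Step 5. [r3c1∈{1,8}] across row 3, 1 lands solely at r3c1. So r3c1=1.
Step 6. [r7c8∈{5,6}] r7c8 is the only open cell in col 8 admitting 5 ⇒ r7c8=5.
Step 7. [r5c2∈{3}] nothing but 3 survives at r5c2. So r5c2=3.
Step 8. [r5c6∈{2,6}] in row 5, 6 fits only at r5c6 ⇒ r5c6=6.
Step 9. [r1c2∈{4,8}] across row 1, 8 lands solely at r1c2 ⇒ r1c2=8.
Step 10. [r1c7∈{4}] r1c7's peers cover all but 4 ⇒ r1c7=4.
Step 11. [r3c6∈{2}] r3c6's peers cover all but 2, so r3c6=2.
Step 12. [r9c9∈{7}] only 7 remains possible at r9c9. So r9c9=7.
Step 13. [r8c1∈{3}] r8c1 has the single candidate 3. So r8c1=3.
Step 14. [r9c6∈{1}] r9c6's peers cover all but 1 ⇒ r9c6=1.
Step 15. [r6c1∈{8}] only 8 remains possible at r6c1 ⇒ r6c1=8.
Step 16. [r7c3∈{8}] r7c3's peers cover all but 8. So r7c3=8.
Step 17. [r8c2∈{1}] r8c2 is down to just 1, so r8c2=1.
Step 18. [r2c2∈{4}] only 4 remains possible at r2c2 ⇒ r2c2=4.
Step 19. [r3c9∈{8}] only 8 remains possible at r3c9 ⇒ r3c9=8.
Step 20. [r6c8∈{6}] r6c8 is down to just 6. So r6c8=6.
Step 21. [r5c9∈{5}] r5c9's peers cover all but 5 ⇒ r5c9=5.
Step 22. [r5c5∈{2}] r5c5's peers cover all but 2, so r5c5=2.
Step 23. [r8c3∈{5}] nothing but 5 survives at r8c3, so r8c3=5.
Step 24. [r9c1∈{6}] nothing but 6 survives at r9c1. So r9c1=6.
Step 25. [r2c3∈{2}] only 2 remains possible at r2c3, so r2c3=2.
Step 26. [r6c4∈{4}] r6c4 has the single candidate 4. So r6c4=4.
Step 27. [r2c8∈{1}] only 1 remains possible at r2c8. So r2c8=1.
Step 28. [r6c9∈{9}] r6c9's peers cover all but 9, so r6c9=9.
Step 29. [r6c5∈{7}] nothing but 7 survives at r6c5 ⇒ r6c5=7.
Step 30. [r2c1∈{7}] r2c1's peers cover all but 7. So r2c1=7.
Step 31. [r7c7∈{6}] only 6 remains possible at r7c7, so r7c7=6.
Step 32. [r9c5∈{5}] nothing but 5 survives at r9c5, so r9c5=5.
Step 33. [r2c4∈{5}] nothing but 5 survives at r2c4 ⇒ r2c4=5.
Step 34. [r4c9∈{3}] nothing but 3 survives at r4c9. So r4c9=3.
Step 35. [r1c4∈{3}] r1c4 is down to just 3 ⇒ r1c4=3.

Answer: 5 8 6 3 1 7 4 9 2 / 7 4 2 5 9 8 3 1 6 / 1 9 3 6 4 2 5 7 8 / 2 6 9 1 8 5 7 4 3 / 4 3 7 9 2 6 1 8 5 / 8 5 1 4 7 3 2 6 9 / 9 7 8 2 3 4 6 5 1 / 3 1 5 7 6 9 8 2 4 / 6 2 4 8 5 1 9 3 7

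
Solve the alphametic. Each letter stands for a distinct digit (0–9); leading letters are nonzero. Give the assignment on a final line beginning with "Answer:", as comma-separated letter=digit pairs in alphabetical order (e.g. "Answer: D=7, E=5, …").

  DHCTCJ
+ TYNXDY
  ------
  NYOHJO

Step 1. [col 1: J + Y ≡ O (mod 10)] no forcing yet in column 1 (carry-in 0); Y=3 is free and consistent — try it ⇒ Y=3.
Step 2. [col 1: J + Y ≡ O (mod 10)] several values work for O in column 1 (J + Y ≡ O (mod 10), carry-in 0); try O=9, so O=9.
Step 3. [col 1: J + Y ≡ O (mod 10)] from column 1 (Y=3, O=9, carry-in 0, digits 3,9 already taken and all letters distinct): J must equal 6. So J=6.
Step 4. [col 2: C + D ≡ J (mod 10)] D=5 is one option consistent with column 2 (C + D ≡ J (mod 10), carry-in 0) — take it ⇒ D=5.
Step 5. [col 2: C + D ≡ J (mod 10)] column 2 reads C+D+carry(0)=J with D=5, J=6; with digits 3,5,6,9 already taken and all letters distinct, the only value for C is 1, so C=1.
Step 6. [col 3: T + X ≡ H (mod 10)] column 3 (T + X ≡ H (mod 10), carry-in 0) doesn't pin H yet; pick H=0 and continue. So H=0.
Step 7. [col 3: T + X ≡ H (mod 10)] T=2 is one option consistent with column 3 (T + X ≡ H (mod 10), carry-in 0) — take it. So T=2.
Step 8. [col 3: T + X ≡ H (mod 10)] column 3: given T=2, H=0, carry-in 0, and digits 0,1,2,3,5,6,9 already taken and all letters distinct, T+X≡H (mod 10) forces X=8, so X=8.
Step 9. [col 4: C + N ≡ O (mod 10)] column 4: given C=1, O=9, carry-in 1, and digits 0,1,2,3,5,6,8,9 already taken and all letters distinct, C+N≡O (mod 10) forces N=7 ⇒ N=7.

Answer: C=1, D=5, H=0, J=6, N=7, O=9, T=2, X=8, Y=3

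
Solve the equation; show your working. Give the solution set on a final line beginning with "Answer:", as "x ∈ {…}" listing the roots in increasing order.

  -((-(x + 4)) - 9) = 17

Step 1. [-((-(x + 4)) - 9) = 17] leading − — multiply by −1 ⇒ neg: (-(x + 4)) - 9 = -17.
Step 2. [(-(x + 4)) - 9 = -17] add 9: x sits inside (… - 9) ⇒ sub: -(x + 4) = -8.
Step 3. [-(x + 4) = -8] LHS negated; negate both sides. So neg: x + 4 = 8.
Step 4. [x + 4 = 8] peel the +4: subtract 4 from each side, so sub: x = 4.

Answer: x ∈ {4}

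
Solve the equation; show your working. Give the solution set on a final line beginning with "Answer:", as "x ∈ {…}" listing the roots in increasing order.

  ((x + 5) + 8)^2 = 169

Step 1. [((x + 5) + 8)^2 = 169] √ both sides: 169 ≥ 0 gives two branches. So sqrt: (x + 5) + 8 = 13 or -13.
Step 2. [(x + 5) + 8 = 13 or -13] peel the +8: subtract 8 from each side, so sub: x + 5 = 5 or -21.
Step 3. [x + 5 = 5 or -21] 5 comes off first (subtract 5). So sub: x = 0 or -26.

Answer: x ∈ {-26, 0}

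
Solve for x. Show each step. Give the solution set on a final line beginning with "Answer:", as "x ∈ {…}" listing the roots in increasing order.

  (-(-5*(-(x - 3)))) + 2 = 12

Step 1. [(-(-5*(-(x - 3)))) + 2 = 12] peel the +2: subtract 2 from each side. So sub: -(-5*(-(x - 3))) = 10.
Step 2. [-(-5*(-(x - 3))) = 10] flip signs both sides. So neg: -5*(-(x - 3)) = -10.
Step 3. [-5*(-(x - 3)) = -10] -5·(inner) — divide through by -5, so div: -(x - 3) = 2.
Step 4. [-(x - 3) = 2] LHS negated; negate both sides. So neg: x - 3 = -2.
Step 5. [x - 3 = -2] the outer -3 inverts by adding 3, so sub: x = 1.

Answer: x ∈ {1}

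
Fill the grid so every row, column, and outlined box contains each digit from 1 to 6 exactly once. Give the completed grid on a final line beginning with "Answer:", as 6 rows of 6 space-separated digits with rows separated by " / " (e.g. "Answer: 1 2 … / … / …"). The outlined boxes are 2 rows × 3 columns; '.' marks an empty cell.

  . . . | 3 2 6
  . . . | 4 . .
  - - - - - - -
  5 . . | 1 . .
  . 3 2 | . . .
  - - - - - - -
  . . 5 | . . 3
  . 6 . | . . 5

Step 1. [r3c2∈{4}] r3c2 is down to just 4. So r3c2=4.
Step 2. [r4c1∈{1,6}] r4c1 is the only open cell in row 4 admitting 1. So r4c1=1.
Step 3. [r1c1∈{4}] only 4 remains possible at r1c1, so r1c1=4.
Step 4. [r1c3∈{1}] r1c3 is down to just 1 ⇒ r1c3=1.
Step 5. [r5c5∈{1,4,6}] in row 5, 4 fits only at r5c5 ⇒ r5c5=4.
Step 6. [r5c1∈{2}] r5c1 has the single candidate 2, so r5c1=2.
Step 7. [r2c5∈{1,5}] across box 2, 5 lands solely at r2c5 ⇒ r2c5=5.
Step 8. [r6c1∈{3}] r6c1's peers cover all but 3. So r6c1=3.
Step 9. [r3c3∈{6}] r3c3 is down to just 6. So r3c3=6.
Step 10. [r4c5∈{6}] nothing but 6 survives at r4c5. So r4c5=6.
Step 11. [r2c2∈{2}] nothing but 2 survives at r2c2 ⇒ r2c2=2.
Step 12. [r2c6∈{1}] r2c6 is down to just 1, so r2c6=1.
Step 13. [r6c3∈{4}] r6c3's peers cover all but 4 ⇒ r6c3=4.
Step 14. [r1c2∈{5}] r1c2's peers cover all but 5. So r1c2=5.
Step 15. [r2c3∈{3}] r2c3's peers cover all but 3. So r2c3=3.
Step 16. [r4c6∈{4}] nothing but 4 survives at r4c6, so r4c6=4.
Step 17. [r2c1∈{6}] nothing but 6 survives at r2c1 ⇒ r2c1=6.
Step 18. [r4c4∈{5}] only 5 remains possible at r4c4. So r4c4=5.
Step 19. [r6c4∈{2}] r6c4's peers cover all but 2, so r6c4=2.
Step 20. [r3c5∈{3}] r3c5 is down to just 3 ⇒ r3c5=3.
Step 21. [r5c4∈{6}] nothing but 6 survives at r5c4, so r5c4=6.
Step 22. [r3c6∈{2}] r3c6 is down to just 2, so r3c6=2.
Step 23. [r6c5∈{1}] only 1 remains possible at r6c5. So r6c5=1.
Step 24. [r5c2∈{1}] r5c2 has the single candidate 1, so r5c2=1.

Answer: 4 5 1 3 2 6 / 6 2 3 4 5 1 / 5 4 6 1 3 2 / 1 3 2 5 6 4 / 2 1 5 6 4 3 / 3 6 4 2 1 5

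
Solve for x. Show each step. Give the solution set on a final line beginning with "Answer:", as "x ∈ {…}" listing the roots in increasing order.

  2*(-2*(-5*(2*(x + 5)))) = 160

Step 1. [2*(-2*(-5*(2*(x + 5)))) = 160] divide by the outer 2 ⇒ div: -2*(-5*(2*(x + 5))) = 80.
Step 2. [-2*(-5*(2*(x + 5))) = 80] -2 out front; divide by -2 ⇒ div: -5*(2*(x + 5)) = -40.
Step 3. [-5*(2*(x + 5)) = -40] LHS = -5·(…); ÷-5 both sides, so div: 2*(x + 5) = 8.
Step 4. [2*(x + 5) = 8] 2·(inner) — divide through by 2. So div: x + 5 = 4.
Step 5. [x + 5 = 4] the outer +5 inverts by subtracting 5. So sub: x = -1.

Answer: x ∈ {-1}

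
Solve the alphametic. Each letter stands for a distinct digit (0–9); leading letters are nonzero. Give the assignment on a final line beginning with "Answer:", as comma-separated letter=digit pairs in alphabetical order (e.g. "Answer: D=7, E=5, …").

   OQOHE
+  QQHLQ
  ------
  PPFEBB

Step 1. [P] the sum has 6 digits but both addends have 5; that extra leading digit P is the final carry, namely 1 ⇒ P=1.
Step 2. [col 1: E + Q ≡ B (mod 10)] column 1 (E + Q ≡ B (mod 10), carry-in 0) doesn't pin E yet; pick E=9 and continue ⇒ E=9.
Step 3. [col 1: E + Q ≡ B (mod 10)] B=3 is one option consistent with column 1 (E + Q ≡ B (mod 10), carry-in 0) — take it ⇒ B=3.
Step 4. [col 1: E + Q ≡ B (mod 10)] in column 1 we have E+Q≡B with carry-in 0; given E=9, B=3 and digits 1,3,9 already taken and all letters distinct, that pins Q to 4. So Q=4.
Step 5. [col 2: H + L ≡ B (mod 10)] column 2 (H + L ≡ B (mod 10), carry-in 1) doesn't pin L yet; pick L=0 and continue. So L=0.
Step 6. [col 2: H + L ≡ B (mod 10)] in column 2 we have H+L≡B with carry-in 1; given L=0, B=3 and digits 0,1,3,4,9 already taken and all letters distinct, that pins H to 2. So H=2.
Step 7. [col 3: O + H ≡ E (mod 10)] from column 3 (H=2, E=9, carry-in 0, digits 0,1,2,3,4,9 already taken and all letters distinct): O must equal 7. So O=7.
Step 8. [col 4: Q + Q ≡ F (mod 10)] in column 4 we have Q+Q≡F with carry-in 0; given Q=4 and digits 0,1,2,3,4,7,9 already taken and all letters distinct, that pins F to 8. So F=8.

Answer: B=3, E=9, F=8, H=2, L=0, O=7, P=1, Q=4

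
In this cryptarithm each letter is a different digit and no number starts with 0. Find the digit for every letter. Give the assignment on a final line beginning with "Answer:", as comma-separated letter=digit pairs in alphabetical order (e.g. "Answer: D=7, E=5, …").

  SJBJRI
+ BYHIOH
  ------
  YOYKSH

Step 1. [col 1: I + H ≡ H (mod 10)] column 1 reads I+H+carry(0)=H with nothing yet; with all letters distinct, none taken yet, the only value for I is 0. So I=0.
Step 2. [col 1: I + H ≡ H (mod 10)] several values work for H in column 1 (I + H ≡ H (mod 10), carry-in 0); try H=2. So H=2.
Step 3. [col 2: R + O ≡ S (mod 10)] O=3 is one option consistent with column 2 (R + O ≡ S (mod 10), carry-in 0) — take it ⇒ O=3.
Step 4. [col 2: R + O ≡ S (mod 10)] R=8 is one option consistent with column 2 (R + O ≡ S (mod 10), carry-in 0) — take it, so R=8.
Step 5. [col 2: R + O ≡ S (mod 10)] column 2 reads R+O+carry(0)=S with R=8, O=3; with digits 0,2,3,8 already taken and all letters distinct, the only value for S is 1, so S=1.
Step 6. [col 3: J + I ≡ K (mod 10)] no forcing yet in column 3 (carry-in 1); J=4 is free and consistent — try it, so J=4.
Step 7. [col 3: J + I ≡ K (mod 10)] in column 3 we have J+I≡K with carry-in 1; given J=4, I=0 and digits 0,1,2,3,4,8 already taken and all letters distinct, that pins K to 5 ⇒ K=5.
Step 8. [col 4: B + H ≡ Y (mod 10)] column 4: given H=2, carry-in 0, and digits 0,1,2,3,4,5,8 already taken and all letters distinct, B+H≡Y (mod 10) forces B=7. So B=7.
Step 9. [col 4: B + H ≡ Y (mod 10)] from column 4 (B=7, H=2, carry-in 0, digits 0,1,2,3,4,5,7,8 already taken and all letters distinct): Y must equal 9, so Y=9.

Answer: B=7, H=2, I=0, J=4, K=5, O=3, R=8, S=1, Y=9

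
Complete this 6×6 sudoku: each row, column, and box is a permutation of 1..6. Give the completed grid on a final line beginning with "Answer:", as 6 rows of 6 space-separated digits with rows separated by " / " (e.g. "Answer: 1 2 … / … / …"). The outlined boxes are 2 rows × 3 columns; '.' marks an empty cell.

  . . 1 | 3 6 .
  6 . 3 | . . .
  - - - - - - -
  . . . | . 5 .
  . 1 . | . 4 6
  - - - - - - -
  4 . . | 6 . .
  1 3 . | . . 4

Step 1. [r4c4∈{2}] nothing but 2 survives at r4c4 ⇒ r4c4=2.
Step 2. [r1c2∈{2,4,5}] r1c2 is the only open cell in row 1 admitting 4. So r1c2=4.
Step 3. [r6c5∈{2}] r6c5 is down to just 2, so r6c5=2.
Step 4. [r4c3∈{5}] nothing but 5 survives at r4c3 ⇒ r4c3=5.
Step 5. [r1c1∈{2,5}] in col 1, 5 fits only at r1c1. So r1c1=5.
Step 6. [r2c2∈{2}] r2c2's peers cover all but 2, so r2c2=2.
Step 7. [r2c5∈{1}] only 1 remains possible at r2c5 ⇒ r2c5=1.
Step 8. [r5c6∈{1,3,5}] row 5 places 1 nowhere but r5c6 ⇒ r5c6=1.
Step 9. [r3c3∈{2,4,6}] 4 has one home in row 3: r3c3 ⇒ r3c3=4.
Step 10. [r3c1∈{2,3}] 2 has one home in row 3: r3c1, so r3c1=2.
Step 11. [r2c6∈{5}] only 5 remains possible at r2c6. So r2c6=5.
Step 12. [r3c6∈{3}] r3c6 has the single candidate 3. So r3c6=3.
Step 13. [r3c4∈{1}] nothing but 1 survives at r3c4, so r3c4=1.
Step 14. [r2c4∈{4}] only 4 remains possible at r2c4. So r2c4=4.
Step 15. [r6c4∈{5}] r6c4 has the single candidate 5, so r6c4=5.
Step 16. [r1c6∈{2}] r1c6 has the single candidate 2 ⇒ r1c6=2.
Step 17. [r6c3∈{6}] r6c3's peers cover all but 6 ⇒ r6c3=6.
Step 18. [r5c3∈{2}] r5c3 is down to just 2 ⇒ r5c3=2.
Step 19. [r5c5∈{3}] nothing but 3 survives at r5c5, so r5c5=3.
Step 20. [r3c2∈{6}] r3c2 has the single candidate 6. So r3c2=6.
Step 21. [r5c2∈{5}] nothing but 5 survives at r5c2 ⇒ r5c2=5.
Step 22. [r4c1∈{3}] r4c1 is down to just 3 ⇒ r4c1=3.

Answer: 5 4 1 3 6 2 / 6 2 3 4 1 5 / 2 6 4 1 5 3 / 3 1 5 2 4 6 / 4 5 2 6 3 1 / 1 3 6 5 2 4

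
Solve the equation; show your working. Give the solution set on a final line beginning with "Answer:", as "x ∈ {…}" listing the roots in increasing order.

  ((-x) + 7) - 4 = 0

Step 1. [((-x) + 7) - 4 = 0] the outer -4 inverts by adding 4 ⇒ sub: (-x) + 7 = 4.
Step 2. [(-x) + 7 = 4] subtract 7: x sits inside (… + 7), so sub: -x = -3.
Step 3. [-x = -3] leading − — multiply by −1, so neg: x = 3.

Answer: x ∈ {3}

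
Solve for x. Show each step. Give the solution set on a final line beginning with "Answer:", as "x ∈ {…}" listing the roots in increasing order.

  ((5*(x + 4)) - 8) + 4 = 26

Step 1. [((5*(x + 4)) - 8) + 4 = 26] subtract 4: x sits inside (… + 4) ⇒ sub: (5*(x + 4)) - 8 = 22.
Step 2. [(5*(x + 4)) - 8 = 22] peel the -8: add 8 from each side ⇒ sub: 5*(x + 4) = 30.
Step 3. [5*(x + 4) = 30] LHS = 5·(…); ÷5 both sides. So div: x + 4 = 6.
Step 4. [x + 4 = 6] 4 comes off first (subtract 4) ⇒ sub: x = 2.

Answer: x ∈ {2}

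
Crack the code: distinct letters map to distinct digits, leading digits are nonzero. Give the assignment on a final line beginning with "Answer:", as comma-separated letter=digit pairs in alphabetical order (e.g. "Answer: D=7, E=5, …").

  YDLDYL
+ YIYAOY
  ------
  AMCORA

Step 1. [col 1: L + Y ≡ A (mod 10)] several values work for A in column 1 (L + Y ≡ A (mod 10), carry-in 0); try A=9, so A=9.
Step 2. [col 1: L + Y ≡ A (mod 10)] several values work for L in column 1 (L + Y ≡ A (mod 10), carry-in 0); try L=5 ⇒ L=5.
Step 3. [col 1: L + Y ≡ A (mod 10)] in column 1 we have L+Y≡A with carry-in 0; given L=5, A=9 and digits 5,9 already taken and all letters distinct, that pins Y to 4. So Y=4.
Step 4. [col 2: Y + O ≡ R (mod 10)] column 2 (Y + O ≡ R (mod 10), carry-in 0) doesn't pin O yet; pick O=2 and continue. So O=2.
Step 5. [col 2: Y + O ≡ R (mod 10)] column 2 reads Y+O+carry(0)=R with Y=4, O=2; with digits 2,4,5,9 already taken and all letters distinct, the only value for R is 6 ⇒ R=6.
Step 6. [col 3: D + A ≡ O (mod 10)] in column 3 we have D+A≡O with carry-in 0; given A=9, O=2 and digits 2,4,5,6,9 already taken and all letters distinct, that pins D to 3 ⇒ D=3.
Step 7. [col 4: L + Y ≡ C (mod 10)] column 4: given L=5, Y=4, carry-in 1, and digits 2,3,4,5,6,9 already taken and all letters distinct, L+Y≡C (mod 10) forces C=0. So C=0.
Step 8. [col 5: D + I ≡ M (mod 10)] column 5: given D=3, carry-in 1, and digits 0,2,3,4,5,6,9 already taken and all letters distinct, D+I≡M (mod 10) forces M=1, so M=1.
Step 9. [col 5: D + I ≡ M (mod 10)] in column 5 we have D+I≡M with carry-in 1; given D=3, M=1 and digits 0,1,2,3,4,5,6,9 already taken and all letters distinct, that pins I to 7 ⇒ I=7.

Answer: A=9, C=0, D=3, I=7, L=5, M=1, O=2, R=6, Y=4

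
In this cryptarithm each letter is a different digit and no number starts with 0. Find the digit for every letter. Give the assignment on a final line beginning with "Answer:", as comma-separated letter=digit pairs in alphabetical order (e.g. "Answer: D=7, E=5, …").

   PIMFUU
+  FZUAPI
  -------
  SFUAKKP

Step 1. [col 1: U + I ≡ P (mod 10)] column 1 (U + I ≡ P (mod 10), carry-in 0) doesn't pin U yet; pick U=4 and continue, so U=4.
Step 2. [col 1: U + I ≡ P (mod 10)] column 1 (U + I ≡ P (mod 10), carry-in 0) doesn't pin P yet; pick P=9 and continue, so P=9.
Step 3. [S] the sum has 7 digits but both addends have 6; that extra leading digit S is the final carry, namely 1. So S=1.
Step 4. [col 1: U + I ≡ P (mod 10)] column 1 reads U+I+carry(0)=P with U=4, P=9; with digits 1,4,9 already taken and all letters distinct, the only value for I is 5, so I=5.
Step 5. [col 2: U + P ≡ K (mod 10)] in column 2 we have U+P≡K with carry-in 0; given U=4, P=9 and digits 1,4,5,9 already taken and all letters distinct, that pins K to 3 ⇒ K=3.
Step 6. [col 3: F + A ≡ K (mod 10)] several values work for A in column 3 (F + A ≡ K (mod 10), carry-in 1); try A=0. So A=0.
Step 7. [col 3: F + A ≡ K (mod 10)] in column 3 we have F+A≡K with carry-in 1; given A=0, K=3 and digits 0,1,3,4,5,9 already taken and all letters distinct, that pins F to 2 ⇒ F=2.
Step 8. [col 4: M + U ≡ A (mod 10)] in column 4 we have M+U≡A with carry-in 0; given U=4, A=0 and digits 0,1,2,3,4,5,9 already taken and all letters distinct, that pins M to 6, so M=6.
Step 9. [col 5: I + Z ≡ U (mod 10)] column 5 reads I+Z+carry(1)=U with I=5, U=4; with digits 0,1,2,3,4,5,6,9 already taken and all letters distinct, the only value for Z is 8, so Z=8.

Answer: A=0, F=2, I=5, K=3, M=6, P=9, S=1, U=4, Z=8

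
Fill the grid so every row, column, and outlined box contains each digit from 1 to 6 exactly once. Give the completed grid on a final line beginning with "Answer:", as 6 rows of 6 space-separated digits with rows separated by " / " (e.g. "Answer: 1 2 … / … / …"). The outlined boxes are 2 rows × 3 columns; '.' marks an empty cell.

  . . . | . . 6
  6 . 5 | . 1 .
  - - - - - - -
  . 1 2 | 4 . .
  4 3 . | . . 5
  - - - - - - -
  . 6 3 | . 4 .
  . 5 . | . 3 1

Step 1. [r5c6∈{2}] nothing but 2 survives at r5c6, so r5c6=2.
Step 2. [r1c1∈{1,2,3}] r1c1 is the only open cell in col 1 admitting 3. So r1c1=3.
Step 3. [r3c5∈{6}] r3c5 has the single candidate 6. So r3c5=6.
Step 4. [r2c6∈{3,4}] in col 6, 4 fits only at r2c6, so r2c6=4.
Step 5. [r1c5∈{2,5}] col 5 places 5 nowhere but r1c5. So r1c5=5.
Step 6. [r1c4∈{2}] nothing but 2 survives at r1c4. So r1c4=2.
Step 7. [r1c2∈{4}] only 4 remains possible at r1c2 ⇒ r1c2=4.
Step 8. [r3c1∈{5}] r3c1 has the single candidate 5, so r3c1=5.
Step 9. [r2c2∈{2}] r2c2 is down to just 2 ⇒ r2c2=2.
Step 10. [r6c4∈{6}] r6c4 is down to just 6 ⇒ r6c4=6.
Step 11. [r5c4∈{5}] r5c4's peers cover all but 5 ⇒ r5c4=5.
Step 12. [r6c1∈{2}] r6c1's peers cover all but 2. So r6c1=2.
Step 13. [r5c1∈{1}] only 1 remains possible at r5c1, so r5c1=1.
Step 14. [r4c5∈{2}] r4c5's peers cover all but 2, so r4c5=2.
Step 15. [r6c3∈{4}] nothing but 4 survives at r6c3 ⇒ r6c3=4.
Step 16. [r4c3∈{6}] r4c3 has the single candidate 6 ⇒ r4c3=6.
Step 17. [r4c4∈{1}] nothing but 1 survives at r4c4 ⇒ r4c4=1.
Step 18. [r2c4∈{3}] r2c4's peers cover all but 3 ⇒ r2c4=3.
Step 19. [r1c3∈{1}] r1c3 has the single candidate 1. So r1c3=1.
Step 20. [r3c6∈{3}] r3c6 has the single candidate 3. So r3c6=3.

Answer: 3 4 1 2 5 6 / 6 2 5 3 1 4 / 5 1 2 4 6 3 / 4 3 6 1 2 5 / 1 6 3 5 4 2 / 2 5 4 6 3 1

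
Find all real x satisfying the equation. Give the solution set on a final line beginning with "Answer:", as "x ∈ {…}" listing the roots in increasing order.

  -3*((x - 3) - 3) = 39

Step 1. [-3*((x - 3) - 3) = 39] -3·(inner) — divide through by -3 ⇒ div: (x - 3) - 3 = -13.
Step 2. [(x - 3) - 3 = -13] 3 comes off first (add 3). So sub: x - 3 = -10.
Step 3. [x - 3 = -10] 3 comes off first (add 3). So sub: x = -7.

Answer: x ∈ {-7}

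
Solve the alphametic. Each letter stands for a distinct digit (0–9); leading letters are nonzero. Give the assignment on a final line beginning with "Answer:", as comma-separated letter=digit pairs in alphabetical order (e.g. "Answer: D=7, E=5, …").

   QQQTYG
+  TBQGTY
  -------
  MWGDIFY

Step 1. [M] M is the leading digit of a 7-digit sum of two 6-digit numbers; the final carry is exactly 1, so M=1.
Step 2. [col 1: G + Y ≡ Y (mod 10)] in column 1 we have G+Y≡Y with carry-in 0; given nothing yet and digits 1 already taken and all letters distinct, that pins G to 0 ⇒ G=0.
Step 3. [col 1: G + Y ≡ Y (mod 10)] no forcing yet in column 1 (carry-in 0); Y=5 is free and consistent — try it ⇒ Y=5.
Step 4. [col 2: Y + T ≡ F (mod 10)] no forcing yet in column 2 (carry-in 0); F=3 is free and consistent — try it ⇒ F=3.
Step 5. [col 2: Y + T ≡ F (mod 10)] column 2: given Y=5, F=3, carry-in 0, and digits 0,1,3,5 already taken and all letters distinct, Y+T≡F (mod 10) forces T=8. So T=8.
Step 6. [col 3: T + G ≡ I (mod 10)] in column 3 we have T+G≡I with carry-in 1; given T=8, G=0 and digits 0,1,3,5,8 already taken and all letters distinct, that pins I to 9, so I=9.
Step 7. [col 4: Q + Q ≡ D (mod 10)] Q=7 is one option consistent with column 4 (Q + Q ≡ D (mod 10), carry-in 0) — take it, so Q=7.
Step 8. [col 4: Q + Q ≡ D (mod 10)] column 4 reads Q+Q+carry(0)=D with Q=7; with digits 0,1,3,5,7,8,9 already taken and all letters distinct, the only value for D is 4. So D=4.
Step 9. [col 5: Q + B ≡ G (mod 10)] in column 5 we have Q+B≡G with carry-in 1; given Q=7, G=0 and digits 0,1,3,4,5,7,8,9 already taken and all letters distinct, that pins B to 2, so B=2.
Step 10. [col 6: Q + T ≡ W (mod 10)] from column 6 (Q=7, T=8, carry-in 1, digits 0,1,2,3,4,5,7,8,9 already taken and all letters distinct): W must equal 6. So W=6.

Answer: B=2, D=4, F=3, G=0, I=9, M=1, Q=7, T=8, W=6, Y=5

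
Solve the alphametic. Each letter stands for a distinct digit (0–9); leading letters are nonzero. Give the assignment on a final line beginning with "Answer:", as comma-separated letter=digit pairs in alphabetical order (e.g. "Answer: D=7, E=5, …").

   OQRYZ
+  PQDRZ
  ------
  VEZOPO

Step 1. [V] V is the leading digit of a 6-digit sum of two 5-digit numbers; the final carry is exactly 1 ⇒ V=1.
Step 2. [col 1: Z + Z ≡ O (mod 10)] several values work for O in column 1 (Z + Z ≡ O (mod 10), carry-in 0); try O=8 ⇒ O=8.
Step 3. [col 1: Z + Z ≡ O (mod 10)] Z=4 is one option consistent with column 1 (Z + Z ≡ O (mod 10), carry-in 0) — take it. So Z=4.
Step 4. [col 2: Y + R ≡ P (mod 10)] column 2 (Y + R ≡ P (mod 10), carry-in 0) doesn't pin R yet; pick R=3 and continue, so R=3.
Step 5. [col 2: Y + R ≡ P (mod 10)] P=9 is one option consistent with column 2 (Y + R ≡ P (mod 10), carry-in 0) — take it ⇒ P=9.
Step 6. [col 2: Y + R ≡ P (mod 10)] in column 2 we have Y+R≡P with carry-in 0; given R=3, P=9 and digits 1,3,4,8,9 already taken and all letters distinct, that pins Y to 6, so Y=6.
Step 7. [col 3: R + D ≡ O (mod 10)] from column 3 (R=3, O=8, carry-in 0, digits 1,3,4,6,8,9 already taken and all letters distinct): D must equal 5, so D=5.
Step 8. [col 4: Q + Q ≡ Z (mod 10)] no forcing yet in column 4 (carry-in 0); Q=2 is free and consistent — try it ⇒ Q=2.
Step 9. [col 5: O + P ≡ E (mod 10)] column 5 reads O+P+carry(0)=E with O=8, P=9; with digits 1,2,3,4,5,6,8,9 already taken and all letters distinct, the only value for E is 7 ⇒ E=7.

Answer: D=5, E=7, O=8, P=9, Q=2, R=3, V=1, Y=6, Z=4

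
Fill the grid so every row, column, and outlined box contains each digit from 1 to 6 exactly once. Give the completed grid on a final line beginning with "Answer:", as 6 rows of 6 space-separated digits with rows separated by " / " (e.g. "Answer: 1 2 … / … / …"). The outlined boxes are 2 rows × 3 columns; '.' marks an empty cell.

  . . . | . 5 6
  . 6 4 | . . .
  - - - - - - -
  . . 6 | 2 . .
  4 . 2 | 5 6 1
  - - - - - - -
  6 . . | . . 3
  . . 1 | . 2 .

Step 1. [r2c1∈{1,2,3,5}] row 2 places 5 nowhere but r2c1. So r2c1=5.
Step 2. [r3c2∈{1,3,5}] in row 3, 5 fits only at r3c2 ⇒ r3c2=5.
Step 3. [r1c2∈{1,2,3}] r1c2 is the only open cell in col 2 admitting 1. So r1c2=1.
Step 4. [r1c4∈{3,4}] in row 1, 4 fits only at r1c4 ⇒ r1c4=4.
Step 5. [r6c1∈{3}] r6c1 is down to just 3, so r6c1=3.
Step 6. [r3c6∈{4}] nothing but 4 survives at r3c6 ⇒ r3c6=4.
Step 7. [r5c5∈{1,4}] 4 has one home in col 5: r5c5 ⇒ r5c5=4.
Step 8. [r2c5∈{1,3}] r2c5 is the only open cell in col 5 admitting 1 ⇒ r2c5=1.
Step 9. [r3c5∈{3}] only 3 remains possible at r3c5, so r3c5=3.
Step 10. [r1c3∈{3}] r1c3 has the single candidate 3. So r1c3=3.
Step 11. [r5c4∈{1}] r5c4's peers cover all but 1, so r5c4=1.
Step 12. [r2c6∈{2}] r2c6 is down to just 2. So r2c6=2.
Step 13. [r6c2∈{4}] nothing but 4 survives at r6c2. So r6c2=4.
Step 14. [r6c6∈{5}] nothing but 5 survives at r6c6 ⇒ r6c6=5.
Step 15. [r6c4∈{6}] only 6 remains possible at r6c4. So r6c4=6.
Step 16. [r3c1∈{1}] nothing but 1 survives at r3c1. So r3c1=1.
Step 17. [r4c2∈{3}] r4c2's peers cover all but 3, so r4c2=3.
Step 18. [r5c2∈{2}] nothing but 2 survives at r5c2 ⇒ r5c2=2.
Step 19. [r1c1∈{2}] r1c1's peers cover all but 2 ⇒ r1c1=2.
Step 20. [r2c4∈{3}] r2c4's peers cover all but 3. So r2c4=3.
Step 21. [r5c3∈{5}] r5c3 is down to just 5, so r5c3=5.

Answer: 2 1 3 4 5 6 / 5 6 4 3 1 2 / 1 5 6 2 3 4 / 4 3 2 5 6 1 / 6 2 5 1 4 3 / 3 4 1 6 2 5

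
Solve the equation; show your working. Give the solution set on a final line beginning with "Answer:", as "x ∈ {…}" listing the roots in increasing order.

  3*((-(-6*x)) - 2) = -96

Step 1. [3*((-(-6*x)) - 2) = -96] 3·(inner) — divide through by 3. So div: (-(-6*x)) - 2 = -32.
Step 2. [(-(-6*x)) - 2 = -32] add 2: x sits inside (… - 2). So sub: -(-6*x) = -30.
Step 3. [-(-6*x) = -30] flip signs both sides ⇒ neg: -6*x = 30.
Step 4. [-6*x = 30] LHS = -6·(…); ÷-6 both sides ⇒ div: x = -5.

Answer: x ∈ {-5}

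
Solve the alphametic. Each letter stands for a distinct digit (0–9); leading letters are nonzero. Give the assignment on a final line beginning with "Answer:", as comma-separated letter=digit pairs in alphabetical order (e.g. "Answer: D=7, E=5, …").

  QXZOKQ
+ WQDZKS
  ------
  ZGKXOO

Step 1. [col 1: Q + S ≡ O (mod 10)] several values work for O in column 1 (Q + S ≡ O (mod 10), carry-in 0); try O=6 ⇒ O=6.
Step 2. [col 1: Q + S ≡ O (mod 10)] Q=5 is one option consistent with column 1 (Q + S ≡ O (mod 10), carry-in 0) — take it ⇒ Q=5.
Step 3. [col 1: Q + S ≡ O (mod 10)] column 1 reads Q+S+carry(0)=O with Q=5, O=6; with digits 5,6 already taken and all letters distinct, the only value for S is 1. So S=1.
Step 4. [col 2: K + K ≡ O (mod 10)] no forcing yet in column 2 (carry-in 0); K=8 is free and consistent — try it, so K=8.
Step 5. [col 3: O + Z ≡ X (mod 10)] X=4 is one option consistent with column 3 (O + Z ≡ X (mod 10), carry-in 1) — take it. So X=4.
Step 6. [col 3: O + Z ≡ X (mod 10)] from column 3 (O=6, X=4, carry-in 1, digits 1,4,5,6,8 already taken and all letters distinct): Z must equal 7 ⇒ Z=7.
Step 7. [col 4: Z + D ≡ K (mod 10)] column 4: given Z=7, K=8, carry-in 1, and digits 1,4,5,6,7,8 already taken and all letters distinct, Z+D≡K (mod 10) forces D=0. So D=0.
Step 8. [col 5: X + Q ≡ G (mod 10)] in column 5 we have X+Q≡G with carry-in 0; given X=4, Q=5 and digits 0,1,4,5,6,7,8 already taken and all letters distinct, that pins G to 9, so G=9.
Step 9. [col 6: Q + W ≡ Z (mod 10)] from column 6 (Q=5, Z=7, carry-in 0, digits 0,1,4,5,6,7,8,9 already taken and all letters distinct): W must equal 2, so W=2.

Answer: D=0, G=9, K=8, O=6, Q=5, S=1, W=2, X=4, Z=7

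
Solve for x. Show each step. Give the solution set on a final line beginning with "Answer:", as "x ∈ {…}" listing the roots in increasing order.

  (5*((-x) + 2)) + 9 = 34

Step 1. [(5*((-x) + 2)) + 9 = 34] +9 is outermost — subtract 9 both sides, so sub: 5*((-x) + 2) = 25.
Step 2. [5*((-x) + 2) = 25] 5 out front; divide by 5 ⇒ div: (-x) + 2 = 5.
Step 3. [(-x) + 2 = 5] 2 comes off first (subtract 2). So sub: -x = 3.
Step 4. [-x = 3] flip signs both sides. So neg: x = -3.

Answer: x ∈ {-3}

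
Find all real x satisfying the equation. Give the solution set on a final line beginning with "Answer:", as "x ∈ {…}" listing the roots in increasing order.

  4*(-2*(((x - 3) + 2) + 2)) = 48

Step 1. [4*(-2*(((x - 3) + 2) + 2)) = 48] divide by the outer 4. So div: -2*(((x - 3) + 2) + 2) = 12.
Step 2. [-2*(((x - 3) + 2) + 2) = 12] leading coefficient -2: divide by -2 ⇒ div: ((x - 3) + 2) + 2 = -6.
Step 3. [((x - 3) + 2) + 2 = -6] peel the +2: subtract 2 from each side, so sub: (x - 3) + 2 = -8.
Step 4. [(x - 3) + 2 = -8] the outer +2 inverts by subtracting 2, so sub: x - 3 = -10.
Step 5. [x - 3 = -10] 3 comes off first (add 3). So sub: x = -7.

Answer: x ∈ {-7}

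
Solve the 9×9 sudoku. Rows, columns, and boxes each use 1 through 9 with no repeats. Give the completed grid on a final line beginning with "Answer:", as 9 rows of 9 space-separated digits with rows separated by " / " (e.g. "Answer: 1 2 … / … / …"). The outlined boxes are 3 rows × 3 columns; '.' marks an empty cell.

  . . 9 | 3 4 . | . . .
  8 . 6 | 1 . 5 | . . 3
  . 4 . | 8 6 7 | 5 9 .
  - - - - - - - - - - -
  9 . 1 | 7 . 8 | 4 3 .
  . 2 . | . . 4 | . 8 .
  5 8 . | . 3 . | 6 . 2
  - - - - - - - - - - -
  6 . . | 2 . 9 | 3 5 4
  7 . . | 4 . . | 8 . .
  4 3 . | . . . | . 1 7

Step 1. [r3c9∈{1}] nothing but 1 survives at r3c9, so r3c9=1.
Step 2. [r1c6∈{2}] only 2 remains possible at r1c6, so r1c6=2.
Step 3. [r1c7∈{7}] r1c7 has the single candidate 7. So r1c7=7.
Step 4. [r9c7∈{2,9}] r9c7 is the only open cell in row 9 admitting 9. So r9c7=9.
Step 5. [r9c3∈{2,5,8}] 2 has one home in row 9: r9c3, so r9c3=2.
Step 6. [r8c9∈{6}] r8c9's peers cover all but 6 ⇒ r8c9=6.
Step 7. [r5c9∈{5,9}] across col 9, 9 lands solely at r5c9. So r5c9=9.
Step 8. [r7c2∈{1}] r7c2 has the single candidate 1, so r7c2=1.
Step 9. [r6c6∈{1}] r6c6 has the single candidate 1 ⇒ r6c6=1.
Step 10. [r5c5∈{5}] nothing but 5 survives at r5c5. So r5c5=5.
Step 11. [r3c3∈{3}] nothing but 3 survives at r3c3 ⇒ r3c3=3.
Step 12. [r8c8∈{2}] r8c8's peers cover all but 2, so r8c8=2.
Step 13. [r1c2∈{5}] only 5 remains possible at r1c2 ⇒ r1c2=5.
Step 14. [r7c3∈{8}] r7c3 is down to just 8 ⇒ r7c3=8.
Step 15. [r5c3∈{7}] r5c3 is down to just 7 ⇒ r5c3=7.
Step 16. [r5c4∈{6}] only 6 remains possible at r5c4. So r5c4=6.
Step 17. [r8c5∈{1}] nothing but 1 survives at r8c5 ⇒ r8c5=1.
Step 18. [r6c4∈{9}] only 9 remains possible at r6c4, so r6c4=9.
Step 19. [r4c9∈{5}] nothing but 5 survives at r4c9. So r4c9=5.
Step 20. [r5c7∈{1}] r5c7 has the single candidate 1 ⇒ r5c7=1.
Step 21. [r5c1∈{3}] r5c1 is down to just 3 ⇒ r5c1=3.
Step 22. [r9c5∈{8}] r9c5 is down to just 8, so r9c5=8.
Step 23. [r2c7∈{2}] r2c7's peers cover all but 2, so r2c7=2.
Step 24. [r9c4∈{5}] nothing but 5 survives at r9c4. So r9c4=5.
Step 25. [r9c6∈{6}] only 6 remains possible at r9c6, so r9c6=6.
Step 26. [r3c1∈{2}] r3c1 has the single candidate 2, so r3c1=2.
Step 27. [r2c5∈{9}] r2c5's peers cover all but 9, so r2c5=9.
Step 28. [r8c2∈{9}] r8c2 has the single candidate 9, so r8c2=9.
Step 29. [r8c6∈{3}] only 3 remains possible at r8c6, so r8c6=3.
Step 30. [r1c1∈{1}] r1c1 is down to just 1. So r1c1=1.
Step 31. [r8c3∈{5}] r8c3's peers cover all but 5. So r8c3=5.
Step 32. [r4c5∈{2}] r4c5 is down to just 2. So r4c5=2.
Step 33. [r2c2∈{7}] r2c2's peers cover all but 7. So r2c2=7.
Step 34. [r2c8∈{4}] r2c8 is down to just 4. So r2c8=4.
Step 35. [r6c3∈{4}] r6c3 is down to just 4, so r6c3=4.
Step 36. [r6c8∈{7}] nothing but 7 survives at r6c8 ⇒ r6c8=7.
Step 37. [r1c8∈{6}] r1c8's peers cover all but 6. So r1c8=6.
Step 38. [r1c9∈{8}] nothing but 8 survives at r1c9 ⇒ r1c9=8.
Step 39. [r7c5∈{7}] nothing but 7 survives at r7c5 ⇒ r7c5=7.
Step 40. [r4c2∈{6}] r4c2 has the single candidate 6 ⇒ r4c2=6.

Answer: 1 5 9 3 4 2 7 6 8 / 8 7 6 1 9 5 2 4 3 / 2 4 3 8 6 7 5 9 1 / 9 6 1 7 2 8 4 3 5 / 3 2 7 6 5 4 1 8 9 / 5 8 4 9 3 1 6 7 2 / 6 1 8 2 7 9 3 5 4 / 7 9 5 4 1 3 8 2 6 / 4 3 2 5 8 6 9 1 7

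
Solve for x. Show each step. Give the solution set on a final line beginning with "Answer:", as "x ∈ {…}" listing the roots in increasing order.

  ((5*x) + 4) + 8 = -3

Step 1. [((5*x) + 4) + 8 = -3] the outer +8 inverts by subtracting 8 ⇒ sub: (5*x) + 4 = -11.
Step 2. [(5*x) + 4 = -11] peel the +4: subtract 4 from each side ⇒ sub: 5*x = -15.
Step 3. [5*x = -15] 5·(inner) — divide through by 5, so div: x = -3.

Answer: x ∈ {-3}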